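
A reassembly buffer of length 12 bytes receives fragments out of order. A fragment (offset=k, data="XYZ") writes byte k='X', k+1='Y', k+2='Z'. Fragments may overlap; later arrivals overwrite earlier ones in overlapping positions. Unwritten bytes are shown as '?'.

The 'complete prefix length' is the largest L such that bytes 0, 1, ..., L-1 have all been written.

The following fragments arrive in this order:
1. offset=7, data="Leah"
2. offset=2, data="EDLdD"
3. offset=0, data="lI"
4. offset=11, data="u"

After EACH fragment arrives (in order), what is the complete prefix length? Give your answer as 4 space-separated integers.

Answer: 0 0 11 12

Derivation:
Fragment 1: offset=7 data="Leah" -> buffer=???????Leah? -> prefix_len=0
Fragment 2: offset=2 data="EDLdD" -> buffer=??EDLdDLeah? -> prefix_len=0
Fragment 3: offset=0 data="lI" -> buffer=lIEDLdDLeah? -> prefix_len=11
Fragment 4: offset=11 data="u" -> buffer=lIEDLdDLeahu -> prefix_len=12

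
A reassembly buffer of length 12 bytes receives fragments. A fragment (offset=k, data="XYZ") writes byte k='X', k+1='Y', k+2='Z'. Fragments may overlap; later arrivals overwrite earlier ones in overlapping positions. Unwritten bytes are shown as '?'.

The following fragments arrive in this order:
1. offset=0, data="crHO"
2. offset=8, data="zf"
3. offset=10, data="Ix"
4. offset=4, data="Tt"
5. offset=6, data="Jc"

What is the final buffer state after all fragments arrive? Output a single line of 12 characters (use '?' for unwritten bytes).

Fragment 1: offset=0 data="crHO" -> buffer=crHO????????
Fragment 2: offset=8 data="zf" -> buffer=crHO????zf??
Fragment 3: offset=10 data="Ix" -> buffer=crHO????zfIx
Fragment 4: offset=4 data="Tt" -> buffer=crHOTt??zfIx
Fragment 5: offset=6 data="Jc" -> buffer=crHOTtJczfIx

Answer: crHOTtJczfIx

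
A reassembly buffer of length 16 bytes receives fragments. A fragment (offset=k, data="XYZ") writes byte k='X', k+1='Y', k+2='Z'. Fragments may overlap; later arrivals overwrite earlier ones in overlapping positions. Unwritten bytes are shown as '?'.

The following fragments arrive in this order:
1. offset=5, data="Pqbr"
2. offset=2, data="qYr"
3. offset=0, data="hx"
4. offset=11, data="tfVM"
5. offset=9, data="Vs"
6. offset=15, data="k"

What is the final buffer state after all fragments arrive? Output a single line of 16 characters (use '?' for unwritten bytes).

Answer: hxqYrPqbrVstfVMk

Derivation:
Fragment 1: offset=5 data="Pqbr" -> buffer=?????Pqbr???????
Fragment 2: offset=2 data="qYr" -> buffer=??qYrPqbr???????
Fragment 3: offset=0 data="hx" -> buffer=hxqYrPqbr???????
Fragment 4: offset=11 data="tfVM" -> buffer=hxqYrPqbr??tfVM?
Fragment 5: offset=9 data="Vs" -> buffer=hxqYrPqbrVstfVM?
Fragment 6: offset=15 data="k" -> buffer=hxqYrPqbrVstfVMk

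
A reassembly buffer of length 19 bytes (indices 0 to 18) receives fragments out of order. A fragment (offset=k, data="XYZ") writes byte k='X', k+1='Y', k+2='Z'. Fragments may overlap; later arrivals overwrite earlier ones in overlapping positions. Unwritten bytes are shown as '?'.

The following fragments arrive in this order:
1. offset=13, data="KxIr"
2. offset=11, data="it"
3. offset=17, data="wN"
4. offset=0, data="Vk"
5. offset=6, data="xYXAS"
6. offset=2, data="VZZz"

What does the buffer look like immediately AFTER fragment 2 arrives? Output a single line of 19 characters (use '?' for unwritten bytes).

Fragment 1: offset=13 data="KxIr" -> buffer=?????????????KxIr??
Fragment 2: offset=11 data="it" -> buffer=???????????itKxIr??

Answer: ???????????itKxIr??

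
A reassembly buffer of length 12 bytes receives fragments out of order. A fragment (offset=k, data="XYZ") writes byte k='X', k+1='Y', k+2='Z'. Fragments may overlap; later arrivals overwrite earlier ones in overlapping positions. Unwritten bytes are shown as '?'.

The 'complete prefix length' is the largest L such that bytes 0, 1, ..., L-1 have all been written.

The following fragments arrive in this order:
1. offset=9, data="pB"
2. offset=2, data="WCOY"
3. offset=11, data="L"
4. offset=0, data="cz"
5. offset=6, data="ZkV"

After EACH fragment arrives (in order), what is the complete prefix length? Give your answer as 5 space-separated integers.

Fragment 1: offset=9 data="pB" -> buffer=?????????pB? -> prefix_len=0
Fragment 2: offset=2 data="WCOY" -> buffer=??WCOY???pB? -> prefix_len=0
Fragment 3: offset=11 data="L" -> buffer=??WCOY???pBL -> prefix_len=0
Fragment 4: offset=0 data="cz" -> buffer=czWCOY???pBL -> prefix_len=6
Fragment 5: offset=6 data="ZkV" -> buffer=czWCOYZkVpBL -> prefix_len=12

Answer: 0 0 0 6 12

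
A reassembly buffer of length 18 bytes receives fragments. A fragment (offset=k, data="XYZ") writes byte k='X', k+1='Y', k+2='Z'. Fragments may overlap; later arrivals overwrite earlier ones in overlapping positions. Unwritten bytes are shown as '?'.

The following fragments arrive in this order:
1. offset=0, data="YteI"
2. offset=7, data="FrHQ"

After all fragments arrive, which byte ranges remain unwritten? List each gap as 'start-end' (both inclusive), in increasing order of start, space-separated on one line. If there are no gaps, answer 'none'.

Answer: 4-6 11-17

Derivation:
Fragment 1: offset=0 len=4
Fragment 2: offset=7 len=4
Gaps: 4-6 11-17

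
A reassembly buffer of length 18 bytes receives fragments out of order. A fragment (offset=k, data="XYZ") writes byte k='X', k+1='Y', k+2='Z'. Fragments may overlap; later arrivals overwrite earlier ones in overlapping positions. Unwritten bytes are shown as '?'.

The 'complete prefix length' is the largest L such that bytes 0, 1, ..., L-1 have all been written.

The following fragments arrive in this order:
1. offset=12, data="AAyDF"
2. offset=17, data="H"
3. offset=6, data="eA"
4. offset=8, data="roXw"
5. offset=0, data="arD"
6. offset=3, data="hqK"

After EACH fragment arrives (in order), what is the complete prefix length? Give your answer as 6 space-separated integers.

Answer: 0 0 0 0 3 18

Derivation:
Fragment 1: offset=12 data="AAyDF" -> buffer=????????????AAyDF? -> prefix_len=0
Fragment 2: offset=17 data="H" -> buffer=????????????AAyDFH -> prefix_len=0
Fragment 3: offset=6 data="eA" -> buffer=??????eA????AAyDFH -> prefix_len=0
Fragment 4: offset=8 data="roXw" -> buffer=??????eAroXwAAyDFH -> prefix_len=0
Fragment 5: offset=0 data="arD" -> buffer=arD???eAroXwAAyDFH -> prefix_len=3
Fragment 6: offset=3 data="hqK" -> buffer=arDhqKeAroXwAAyDFH -> prefix_len=18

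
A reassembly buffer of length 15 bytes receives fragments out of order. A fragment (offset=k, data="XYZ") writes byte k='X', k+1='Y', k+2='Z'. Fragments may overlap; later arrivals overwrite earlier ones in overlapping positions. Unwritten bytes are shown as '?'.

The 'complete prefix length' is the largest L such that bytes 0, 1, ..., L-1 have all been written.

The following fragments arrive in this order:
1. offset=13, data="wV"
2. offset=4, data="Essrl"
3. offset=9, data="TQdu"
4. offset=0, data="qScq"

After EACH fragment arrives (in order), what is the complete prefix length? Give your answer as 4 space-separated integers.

Answer: 0 0 0 15

Derivation:
Fragment 1: offset=13 data="wV" -> buffer=?????????????wV -> prefix_len=0
Fragment 2: offset=4 data="Essrl" -> buffer=????Essrl????wV -> prefix_len=0
Fragment 3: offset=9 data="TQdu" -> buffer=????EssrlTQduwV -> prefix_len=0
Fragment 4: offset=0 data="qScq" -> buffer=qScqEssrlTQduwV -> prefix_len=15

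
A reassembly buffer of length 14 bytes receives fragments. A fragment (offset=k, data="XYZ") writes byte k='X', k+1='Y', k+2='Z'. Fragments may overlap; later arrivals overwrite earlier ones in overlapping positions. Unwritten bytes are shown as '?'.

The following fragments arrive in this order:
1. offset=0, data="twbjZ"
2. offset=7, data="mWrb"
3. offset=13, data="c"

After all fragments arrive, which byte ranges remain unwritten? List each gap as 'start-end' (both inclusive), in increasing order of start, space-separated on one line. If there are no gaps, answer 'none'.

Answer: 5-6 11-12

Derivation:
Fragment 1: offset=0 len=5
Fragment 2: offset=7 len=4
Fragment 3: offset=13 len=1
Gaps: 5-6 11-12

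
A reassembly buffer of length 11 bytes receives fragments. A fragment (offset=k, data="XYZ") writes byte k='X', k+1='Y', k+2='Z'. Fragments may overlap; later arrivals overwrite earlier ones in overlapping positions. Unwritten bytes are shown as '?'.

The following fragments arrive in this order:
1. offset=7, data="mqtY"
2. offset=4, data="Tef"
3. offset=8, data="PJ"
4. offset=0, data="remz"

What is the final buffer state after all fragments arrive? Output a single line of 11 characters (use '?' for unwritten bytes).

Answer: remzTefmPJY

Derivation:
Fragment 1: offset=7 data="mqtY" -> buffer=???????mqtY
Fragment 2: offset=4 data="Tef" -> buffer=????TefmqtY
Fragment 3: offset=8 data="PJ" -> buffer=????TefmPJY
Fragment 4: offset=0 data="remz" -> buffer=remzTefmPJY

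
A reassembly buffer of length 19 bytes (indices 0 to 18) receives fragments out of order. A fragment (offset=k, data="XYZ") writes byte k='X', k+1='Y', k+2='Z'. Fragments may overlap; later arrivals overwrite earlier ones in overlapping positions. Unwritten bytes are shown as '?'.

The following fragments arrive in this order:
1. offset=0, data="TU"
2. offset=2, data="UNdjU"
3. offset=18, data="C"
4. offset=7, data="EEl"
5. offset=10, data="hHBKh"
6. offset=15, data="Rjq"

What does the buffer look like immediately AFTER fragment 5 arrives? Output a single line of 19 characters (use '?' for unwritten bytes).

Fragment 1: offset=0 data="TU" -> buffer=TU?????????????????
Fragment 2: offset=2 data="UNdjU" -> buffer=TUUNdjU????????????
Fragment 3: offset=18 data="C" -> buffer=TUUNdjU???????????C
Fragment 4: offset=7 data="EEl" -> buffer=TUUNdjUEEl????????C
Fragment 5: offset=10 data="hHBKh" -> buffer=TUUNdjUEElhHBKh???C

Answer: TUUNdjUEElhHBKh???C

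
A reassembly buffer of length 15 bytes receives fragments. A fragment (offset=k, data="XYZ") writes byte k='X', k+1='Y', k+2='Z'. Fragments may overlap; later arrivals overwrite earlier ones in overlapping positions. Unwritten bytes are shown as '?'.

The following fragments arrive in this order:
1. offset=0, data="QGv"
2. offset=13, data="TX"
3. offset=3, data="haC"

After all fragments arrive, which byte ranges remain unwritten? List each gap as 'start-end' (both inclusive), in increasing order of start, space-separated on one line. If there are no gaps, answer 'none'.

Answer: 6-12

Derivation:
Fragment 1: offset=0 len=3
Fragment 2: offset=13 len=2
Fragment 3: offset=3 len=3
Gaps: 6-12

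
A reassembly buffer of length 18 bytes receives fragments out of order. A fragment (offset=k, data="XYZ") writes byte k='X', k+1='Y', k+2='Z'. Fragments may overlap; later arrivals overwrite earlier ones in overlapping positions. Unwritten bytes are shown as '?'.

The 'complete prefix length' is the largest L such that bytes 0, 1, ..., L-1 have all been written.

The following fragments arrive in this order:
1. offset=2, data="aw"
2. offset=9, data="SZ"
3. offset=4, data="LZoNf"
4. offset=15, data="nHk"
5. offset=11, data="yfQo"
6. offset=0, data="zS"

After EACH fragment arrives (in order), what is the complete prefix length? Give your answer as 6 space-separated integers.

Answer: 0 0 0 0 0 18

Derivation:
Fragment 1: offset=2 data="aw" -> buffer=??aw?????????????? -> prefix_len=0
Fragment 2: offset=9 data="SZ" -> buffer=??aw?????SZ??????? -> prefix_len=0
Fragment 3: offset=4 data="LZoNf" -> buffer=??awLZoNfSZ??????? -> prefix_len=0
Fragment 4: offset=15 data="nHk" -> buffer=??awLZoNfSZ????nHk -> prefix_len=0
Fragment 5: offset=11 data="yfQo" -> buffer=??awLZoNfSZyfQonHk -> prefix_len=0
Fragment 6: offset=0 data="zS" -> buffer=zSawLZoNfSZyfQonHk -> prefix_len=18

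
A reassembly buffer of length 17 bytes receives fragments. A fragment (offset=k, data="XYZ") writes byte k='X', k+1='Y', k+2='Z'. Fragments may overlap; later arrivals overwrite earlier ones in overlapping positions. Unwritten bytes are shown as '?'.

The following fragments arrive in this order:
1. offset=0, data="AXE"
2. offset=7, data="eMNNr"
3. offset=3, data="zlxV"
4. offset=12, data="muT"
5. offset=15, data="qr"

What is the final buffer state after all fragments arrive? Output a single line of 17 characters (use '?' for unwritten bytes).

Fragment 1: offset=0 data="AXE" -> buffer=AXE??????????????
Fragment 2: offset=7 data="eMNNr" -> buffer=AXE????eMNNr?????
Fragment 3: offset=3 data="zlxV" -> buffer=AXEzlxVeMNNr?????
Fragment 4: offset=12 data="muT" -> buffer=AXEzlxVeMNNrmuT??
Fragment 5: offset=15 data="qr" -> buffer=AXEzlxVeMNNrmuTqr

Answer: AXEzlxVeMNNrmuTqr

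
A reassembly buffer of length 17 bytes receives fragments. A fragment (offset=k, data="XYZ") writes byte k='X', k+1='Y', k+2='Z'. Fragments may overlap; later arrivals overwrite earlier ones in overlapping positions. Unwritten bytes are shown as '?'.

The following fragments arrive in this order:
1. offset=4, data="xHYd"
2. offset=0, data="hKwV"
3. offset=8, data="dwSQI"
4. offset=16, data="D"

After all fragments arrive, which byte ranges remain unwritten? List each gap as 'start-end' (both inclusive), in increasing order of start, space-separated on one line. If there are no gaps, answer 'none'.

Answer: 13-15

Derivation:
Fragment 1: offset=4 len=4
Fragment 2: offset=0 len=4
Fragment 3: offset=8 len=5
Fragment 4: offset=16 len=1
Gaps: 13-15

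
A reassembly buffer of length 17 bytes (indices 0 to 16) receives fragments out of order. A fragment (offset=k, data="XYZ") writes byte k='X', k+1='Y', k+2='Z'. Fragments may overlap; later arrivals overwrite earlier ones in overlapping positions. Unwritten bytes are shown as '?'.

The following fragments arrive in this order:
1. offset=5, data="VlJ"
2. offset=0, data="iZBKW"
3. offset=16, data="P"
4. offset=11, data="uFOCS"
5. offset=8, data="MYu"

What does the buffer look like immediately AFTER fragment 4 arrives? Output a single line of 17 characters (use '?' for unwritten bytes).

Answer: iZBKWVlJ???uFOCSP

Derivation:
Fragment 1: offset=5 data="VlJ" -> buffer=?????VlJ?????????
Fragment 2: offset=0 data="iZBKW" -> buffer=iZBKWVlJ?????????
Fragment 3: offset=16 data="P" -> buffer=iZBKWVlJ????????P
Fragment 4: offset=11 data="uFOCS" -> buffer=iZBKWVlJ???uFOCSP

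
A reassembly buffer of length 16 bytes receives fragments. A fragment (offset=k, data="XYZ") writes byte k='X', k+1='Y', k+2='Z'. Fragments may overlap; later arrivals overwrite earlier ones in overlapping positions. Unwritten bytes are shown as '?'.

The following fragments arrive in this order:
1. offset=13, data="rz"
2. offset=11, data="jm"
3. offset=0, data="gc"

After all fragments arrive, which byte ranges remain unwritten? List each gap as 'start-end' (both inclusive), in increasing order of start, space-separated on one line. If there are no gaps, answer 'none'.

Fragment 1: offset=13 len=2
Fragment 2: offset=11 len=2
Fragment 3: offset=0 len=2
Gaps: 2-10 15-15

Answer: 2-10 15-15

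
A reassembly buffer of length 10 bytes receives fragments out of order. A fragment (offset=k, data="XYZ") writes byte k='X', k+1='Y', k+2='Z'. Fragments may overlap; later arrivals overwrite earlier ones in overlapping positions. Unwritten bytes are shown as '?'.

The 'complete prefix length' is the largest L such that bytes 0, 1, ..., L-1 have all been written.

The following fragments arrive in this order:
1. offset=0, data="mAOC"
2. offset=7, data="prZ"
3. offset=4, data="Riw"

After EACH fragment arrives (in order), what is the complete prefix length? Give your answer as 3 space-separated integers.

Fragment 1: offset=0 data="mAOC" -> buffer=mAOC?????? -> prefix_len=4
Fragment 2: offset=7 data="prZ" -> buffer=mAOC???prZ -> prefix_len=4
Fragment 3: offset=4 data="Riw" -> buffer=mAOCRiwprZ -> prefix_len=10

Answer: 4 4 10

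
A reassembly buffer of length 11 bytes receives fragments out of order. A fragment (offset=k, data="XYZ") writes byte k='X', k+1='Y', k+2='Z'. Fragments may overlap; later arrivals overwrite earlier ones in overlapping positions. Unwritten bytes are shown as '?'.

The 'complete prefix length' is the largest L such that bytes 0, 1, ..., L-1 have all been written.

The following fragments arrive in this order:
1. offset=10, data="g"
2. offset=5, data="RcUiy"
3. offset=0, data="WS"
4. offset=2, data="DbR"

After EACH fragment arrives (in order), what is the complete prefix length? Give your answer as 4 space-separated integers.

Answer: 0 0 2 11

Derivation:
Fragment 1: offset=10 data="g" -> buffer=??????????g -> prefix_len=0
Fragment 2: offset=5 data="RcUiy" -> buffer=?????RcUiyg -> prefix_len=0
Fragment 3: offset=0 data="WS" -> buffer=WS???RcUiyg -> prefix_len=2
Fragment 4: offset=2 data="DbR" -> buffer=WSDbRRcUiyg -> prefix_len=11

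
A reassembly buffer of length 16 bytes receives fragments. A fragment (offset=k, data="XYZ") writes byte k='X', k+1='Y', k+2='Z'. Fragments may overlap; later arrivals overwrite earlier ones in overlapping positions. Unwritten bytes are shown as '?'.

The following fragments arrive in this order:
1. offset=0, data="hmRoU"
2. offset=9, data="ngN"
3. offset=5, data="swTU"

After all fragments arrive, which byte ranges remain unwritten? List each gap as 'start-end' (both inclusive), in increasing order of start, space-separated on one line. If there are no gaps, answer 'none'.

Fragment 1: offset=0 len=5
Fragment 2: offset=9 len=3
Fragment 3: offset=5 len=4
Gaps: 12-15

Answer: 12-15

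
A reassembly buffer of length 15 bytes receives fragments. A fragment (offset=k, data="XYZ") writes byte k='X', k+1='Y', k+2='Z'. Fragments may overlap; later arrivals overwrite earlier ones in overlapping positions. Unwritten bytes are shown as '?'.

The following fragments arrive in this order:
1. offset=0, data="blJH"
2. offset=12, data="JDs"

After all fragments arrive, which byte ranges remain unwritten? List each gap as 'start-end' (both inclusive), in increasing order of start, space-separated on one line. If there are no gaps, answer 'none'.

Answer: 4-11

Derivation:
Fragment 1: offset=0 len=4
Fragment 2: offset=12 len=3
Gaps: 4-11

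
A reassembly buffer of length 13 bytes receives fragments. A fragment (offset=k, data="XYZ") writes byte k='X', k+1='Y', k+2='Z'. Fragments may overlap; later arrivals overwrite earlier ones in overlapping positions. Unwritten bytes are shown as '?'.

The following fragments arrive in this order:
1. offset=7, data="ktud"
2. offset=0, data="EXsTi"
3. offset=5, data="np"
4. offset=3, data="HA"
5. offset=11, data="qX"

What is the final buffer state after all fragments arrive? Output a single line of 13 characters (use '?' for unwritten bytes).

Answer: EXsHAnpktudqX

Derivation:
Fragment 1: offset=7 data="ktud" -> buffer=???????ktud??
Fragment 2: offset=0 data="EXsTi" -> buffer=EXsTi??ktud??
Fragment 3: offset=5 data="np" -> buffer=EXsTinpktud??
Fragment 4: offset=3 data="HA" -> buffer=EXsHAnpktud??
Fragment 5: offset=11 data="qX" -> buffer=EXsHAnpktudqX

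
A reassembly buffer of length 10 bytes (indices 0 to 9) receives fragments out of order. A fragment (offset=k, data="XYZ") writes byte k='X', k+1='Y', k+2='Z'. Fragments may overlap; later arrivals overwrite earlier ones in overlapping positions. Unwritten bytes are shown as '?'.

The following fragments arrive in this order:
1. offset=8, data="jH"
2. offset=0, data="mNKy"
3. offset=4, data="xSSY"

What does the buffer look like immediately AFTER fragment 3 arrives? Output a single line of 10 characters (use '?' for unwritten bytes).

Fragment 1: offset=8 data="jH" -> buffer=????????jH
Fragment 2: offset=0 data="mNKy" -> buffer=mNKy????jH
Fragment 3: offset=4 data="xSSY" -> buffer=mNKyxSSYjH

Answer: mNKyxSSYjH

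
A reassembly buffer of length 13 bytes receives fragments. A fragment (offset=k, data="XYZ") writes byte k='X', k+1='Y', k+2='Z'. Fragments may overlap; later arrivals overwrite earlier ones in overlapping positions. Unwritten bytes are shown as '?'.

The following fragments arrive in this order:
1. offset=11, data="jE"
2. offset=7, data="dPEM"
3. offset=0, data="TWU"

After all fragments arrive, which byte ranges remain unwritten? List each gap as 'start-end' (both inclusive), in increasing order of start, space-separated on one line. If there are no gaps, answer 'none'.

Answer: 3-6

Derivation:
Fragment 1: offset=11 len=2
Fragment 2: offset=7 len=4
Fragment 3: offset=0 len=3
Gaps: 3-6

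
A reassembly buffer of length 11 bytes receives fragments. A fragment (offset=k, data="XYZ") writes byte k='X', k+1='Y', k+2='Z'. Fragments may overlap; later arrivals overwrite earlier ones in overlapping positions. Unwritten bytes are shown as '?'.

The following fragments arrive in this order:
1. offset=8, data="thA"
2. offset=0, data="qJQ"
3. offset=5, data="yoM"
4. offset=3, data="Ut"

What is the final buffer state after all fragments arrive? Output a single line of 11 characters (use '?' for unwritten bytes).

Answer: qJQUtyoMthA

Derivation:
Fragment 1: offset=8 data="thA" -> buffer=????????thA
Fragment 2: offset=0 data="qJQ" -> buffer=qJQ?????thA
Fragment 3: offset=5 data="yoM" -> buffer=qJQ??yoMthA
Fragment 4: offset=3 data="Ut" -> buffer=qJQUtyoMthA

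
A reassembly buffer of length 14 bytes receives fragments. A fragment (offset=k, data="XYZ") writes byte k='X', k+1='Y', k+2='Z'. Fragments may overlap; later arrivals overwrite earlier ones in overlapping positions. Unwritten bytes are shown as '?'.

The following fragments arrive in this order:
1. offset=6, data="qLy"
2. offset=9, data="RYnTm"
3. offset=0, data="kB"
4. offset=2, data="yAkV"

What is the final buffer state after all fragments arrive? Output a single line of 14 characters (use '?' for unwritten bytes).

Fragment 1: offset=6 data="qLy" -> buffer=??????qLy?????
Fragment 2: offset=9 data="RYnTm" -> buffer=??????qLyRYnTm
Fragment 3: offset=0 data="kB" -> buffer=kB????qLyRYnTm
Fragment 4: offset=2 data="yAkV" -> buffer=kByAkVqLyRYnTm

Answer: kByAkVqLyRYnTm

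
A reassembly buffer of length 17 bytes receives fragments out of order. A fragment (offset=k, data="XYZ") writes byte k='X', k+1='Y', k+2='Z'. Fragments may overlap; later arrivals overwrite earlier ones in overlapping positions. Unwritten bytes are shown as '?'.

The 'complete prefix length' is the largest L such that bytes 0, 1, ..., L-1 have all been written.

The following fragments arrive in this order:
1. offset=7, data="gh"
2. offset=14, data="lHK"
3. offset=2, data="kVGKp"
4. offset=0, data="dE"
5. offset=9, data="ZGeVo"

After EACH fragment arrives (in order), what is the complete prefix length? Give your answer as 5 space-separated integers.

Answer: 0 0 0 9 17

Derivation:
Fragment 1: offset=7 data="gh" -> buffer=???????gh???????? -> prefix_len=0
Fragment 2: offset=14 data="lHK" -> buffer=???????gh?????lHK -> prefix_len=0
Fragment 3: offset=2 data="kVGKp" -> buffer=??kVGKpgh?????lHK -> prefix_len=0
Fragment 4: offset=0 data="dE" -> buffer=dEkVGKpgh?????lHK -> prefix_len=9
Fragment 5: offset=9 data="ZGeVo" -> buffer=dEkVGKpghZGeVolHK -> prefix_len=17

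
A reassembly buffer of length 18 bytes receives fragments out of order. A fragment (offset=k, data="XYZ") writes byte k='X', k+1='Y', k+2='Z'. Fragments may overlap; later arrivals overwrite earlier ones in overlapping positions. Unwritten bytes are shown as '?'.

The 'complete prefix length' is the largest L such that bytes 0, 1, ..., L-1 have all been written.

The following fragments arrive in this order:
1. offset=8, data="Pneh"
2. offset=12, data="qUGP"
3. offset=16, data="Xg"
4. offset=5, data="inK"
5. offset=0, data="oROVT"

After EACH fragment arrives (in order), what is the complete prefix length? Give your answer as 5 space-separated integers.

Answer: 0 0 0 0 18

Derivation:
Fragment 1: offset=8 data="Pneh" -> buffer=????????Pneh?????? -> prefix_len=0
Fragment 2: offset=12 data="qUGP" -> buffer=????????PnehqUGP?? -> prefix_len=0
Fragment 3: offset=16 data="Xg" -> buffer=????????PnehqUGPXg -> prefix_len=0
Fragment 4: offset=5 data="inK" -> buffer=?????inKPnehqUGPXg -> prefix_len=0
Fragment 5: offset=0 data="oROVT" -> buffer=oROVTinKPnehqUGPXg -> prefix_len=18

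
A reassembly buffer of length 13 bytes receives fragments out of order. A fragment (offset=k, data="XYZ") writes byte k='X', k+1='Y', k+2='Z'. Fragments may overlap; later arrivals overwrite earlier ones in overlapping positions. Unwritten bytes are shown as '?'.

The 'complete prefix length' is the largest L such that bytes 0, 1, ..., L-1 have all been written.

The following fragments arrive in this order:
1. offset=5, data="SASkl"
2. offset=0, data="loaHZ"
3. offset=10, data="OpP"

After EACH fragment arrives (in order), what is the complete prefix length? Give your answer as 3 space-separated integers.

Answer: 0 10 13

Derivation:
Fragment 1: offset=5 data="SASkl" -> buffer=?????SASkl??? -> prefix_len=0
Fragment 2: offset=0 data="loaHZ" -> buffer=loaHZSASkl??? -> prefix_len=10
Fragment 3: offset=10 data="OpP" -> buffer=loaHZSASklOpP -> prefix_len=13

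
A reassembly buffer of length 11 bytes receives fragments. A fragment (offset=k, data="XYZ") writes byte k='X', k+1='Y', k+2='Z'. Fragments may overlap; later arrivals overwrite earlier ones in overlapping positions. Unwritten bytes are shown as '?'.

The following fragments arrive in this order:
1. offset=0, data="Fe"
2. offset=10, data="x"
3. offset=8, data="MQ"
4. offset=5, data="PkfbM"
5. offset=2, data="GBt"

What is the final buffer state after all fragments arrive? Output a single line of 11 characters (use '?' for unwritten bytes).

Answer: FeGBtPkfbMx

Derivation:
Fragment 1: offset=0 data="Fe" -> buffer=Fe?????????
Fragment 2: offset=10 data="x" -> buffer=Fe????????x
Fragment 3: offset=8 data="MQ" -> buffer=Fe??????MQx
Fragment 4: offset=5 data="PkfbM" -> buffer=Fe???PkfbMx
Fragment 5: offset=2 data="GBt" -> buffer=FeGBtPkfbMx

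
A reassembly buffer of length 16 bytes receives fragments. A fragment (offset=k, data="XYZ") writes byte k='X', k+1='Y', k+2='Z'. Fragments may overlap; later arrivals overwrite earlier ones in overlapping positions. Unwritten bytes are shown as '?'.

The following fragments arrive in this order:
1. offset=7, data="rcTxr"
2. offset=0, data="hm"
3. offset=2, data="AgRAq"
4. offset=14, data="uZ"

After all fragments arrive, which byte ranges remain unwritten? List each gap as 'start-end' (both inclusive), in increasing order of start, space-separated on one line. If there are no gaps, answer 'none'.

Answer: 12-13

Derivation:
Fragment 1: offset=7 len=5
Fragment 2: offset=0 len=2
Fragment 3: offset=2 len=5
Fragment 4: offset=14 len=2
Gaps: 12-13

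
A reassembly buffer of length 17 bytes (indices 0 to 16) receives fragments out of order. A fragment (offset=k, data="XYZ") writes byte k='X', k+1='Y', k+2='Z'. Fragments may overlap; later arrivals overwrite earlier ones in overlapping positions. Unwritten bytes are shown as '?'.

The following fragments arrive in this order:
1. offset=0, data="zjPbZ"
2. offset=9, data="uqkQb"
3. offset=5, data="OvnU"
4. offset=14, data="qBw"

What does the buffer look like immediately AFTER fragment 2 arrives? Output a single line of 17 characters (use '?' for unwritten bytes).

Answer: zjPbZ????uqkQb???

Derivation:
Fragment 1: offset=0 data="zjPbZ" -> buffer=zjPbZ????????????
Fragment 2: offset=9 data="uqkQb" -> buffer=zjPbZ????uqkQb???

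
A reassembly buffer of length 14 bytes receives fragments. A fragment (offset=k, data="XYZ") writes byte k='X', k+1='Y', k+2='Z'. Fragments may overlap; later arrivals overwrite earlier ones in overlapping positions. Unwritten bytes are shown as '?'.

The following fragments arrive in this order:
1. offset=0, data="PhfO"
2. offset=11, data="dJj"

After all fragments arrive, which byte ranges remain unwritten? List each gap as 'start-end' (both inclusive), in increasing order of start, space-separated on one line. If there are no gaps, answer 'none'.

Answer: 4-10

Derivation:
Fragment 1: offset=0 len=4
Fragment 2: offset=11 len=3
Gaps: 4-10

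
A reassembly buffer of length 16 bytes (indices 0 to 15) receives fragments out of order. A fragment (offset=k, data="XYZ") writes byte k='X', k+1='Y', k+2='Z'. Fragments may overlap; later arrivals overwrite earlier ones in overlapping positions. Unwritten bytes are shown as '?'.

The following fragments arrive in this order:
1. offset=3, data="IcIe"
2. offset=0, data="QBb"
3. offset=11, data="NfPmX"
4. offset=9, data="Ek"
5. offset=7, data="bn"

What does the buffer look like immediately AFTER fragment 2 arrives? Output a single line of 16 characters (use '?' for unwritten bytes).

Fragment 1: offset=3 data="IcIe" -> buffer=???IcIe?????????
Fragment 2: offset=0 data="QBb" -> buffer=QBbIcIe?????????

Answer: QBbIcIe?????????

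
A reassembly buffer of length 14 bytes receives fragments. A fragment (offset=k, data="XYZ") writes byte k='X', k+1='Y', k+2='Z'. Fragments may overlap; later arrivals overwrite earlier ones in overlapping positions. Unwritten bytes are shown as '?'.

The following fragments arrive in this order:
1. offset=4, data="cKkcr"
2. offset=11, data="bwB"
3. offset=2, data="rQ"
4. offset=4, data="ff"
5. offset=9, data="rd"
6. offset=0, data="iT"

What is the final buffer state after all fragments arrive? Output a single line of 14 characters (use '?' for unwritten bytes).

Fragment 1: offset=4 data="cKkcr" -> buffer=????cKkcr?????
Fragment 2: offset=11 data="bwB" -> buffer=????cKkcr??bwB
Fragment 3: offset=2 data="rQ" -> buffer=??rQcKkcr??bwB
Fragment 4: offset=4 data="ff" -> buffer=??rQffkcr??bwB
Fragment 5: offset=9 data="rd" -> buffer=??rQffkcrrdbwB
Fragment 6: offset=0 data="iT" -> buffer=iTrQffkcrrdbwB

Answer: iTrQffkcrrdbwB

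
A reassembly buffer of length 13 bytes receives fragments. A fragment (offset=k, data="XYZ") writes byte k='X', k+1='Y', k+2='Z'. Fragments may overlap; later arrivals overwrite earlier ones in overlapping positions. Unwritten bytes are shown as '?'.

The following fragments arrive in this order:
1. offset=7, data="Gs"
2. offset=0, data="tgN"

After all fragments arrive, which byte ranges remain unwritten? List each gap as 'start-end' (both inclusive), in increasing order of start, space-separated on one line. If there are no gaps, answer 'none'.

Fragment 1: offset=7 len=2
Fragment 2: offset=0 len=3
Gaps: 3-6 9-12

Answer: 3-6 9-12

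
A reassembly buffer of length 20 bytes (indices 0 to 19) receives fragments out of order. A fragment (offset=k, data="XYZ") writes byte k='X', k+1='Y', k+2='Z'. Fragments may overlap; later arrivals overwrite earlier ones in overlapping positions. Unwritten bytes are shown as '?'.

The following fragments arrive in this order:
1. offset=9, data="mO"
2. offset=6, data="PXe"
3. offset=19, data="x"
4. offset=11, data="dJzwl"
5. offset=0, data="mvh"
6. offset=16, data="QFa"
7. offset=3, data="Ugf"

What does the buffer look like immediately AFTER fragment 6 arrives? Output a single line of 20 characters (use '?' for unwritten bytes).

Answer: mvh???PXemOdJzwlQFax

Derivation:
Fragment 1: offset=9 data="mO" -> buffer=?????????mO?????????
Fragment 2: offset=6 data="PXe" -> buffer=??????PXemO?????????
Fragment 3: offset=19 data="x" -> buffer=??????PXemO????????x
Fragment 4: offset=11 data="dJzwl" -> buffer=??????PXemOdJzwl???x
Fragment 5: offset=0 data="mvh" -> buffer=mvh???PXemOdJzwl???x
Fragment 6: offset=16 data="QFa" -> buffer=mvh???PXemOdJzwlQFax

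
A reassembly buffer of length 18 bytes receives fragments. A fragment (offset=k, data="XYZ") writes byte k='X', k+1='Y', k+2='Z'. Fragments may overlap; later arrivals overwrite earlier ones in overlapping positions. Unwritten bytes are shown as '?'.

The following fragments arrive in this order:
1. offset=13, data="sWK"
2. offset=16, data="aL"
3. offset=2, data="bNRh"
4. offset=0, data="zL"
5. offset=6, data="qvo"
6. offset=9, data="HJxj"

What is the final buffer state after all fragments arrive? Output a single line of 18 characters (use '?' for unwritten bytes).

Answer: zLbNRhqvoHJxjsWKaL

Derivation:
Fragment 1: offset=13 data="sWK" -> buffer=?????????????sWK??
Fragment 2: offset=16 data="aL" -> buffer=?????????????sWKaL
Fragment 3: offset=2 data="bNRh" -> buffer=??bNRh???????sWKaL
Fragment 4: offset=0 data="zL" -> buffer=zLbNRh???????sWKaL
Fragment 5: offset=6 data="qvo" -> buffer=zLbNRhqvo????sWKaL
Fragment 6: offset=9 data="HJxj" -> buffer=zLbNRhqvoHJxjsWKaL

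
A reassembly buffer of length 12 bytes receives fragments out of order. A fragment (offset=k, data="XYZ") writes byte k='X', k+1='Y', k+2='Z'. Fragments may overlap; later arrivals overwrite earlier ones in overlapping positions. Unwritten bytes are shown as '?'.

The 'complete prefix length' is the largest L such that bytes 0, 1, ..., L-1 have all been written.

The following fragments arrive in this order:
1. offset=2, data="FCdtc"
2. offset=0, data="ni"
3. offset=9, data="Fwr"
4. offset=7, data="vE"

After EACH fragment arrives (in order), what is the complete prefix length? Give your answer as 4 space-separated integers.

Fragment 1: offset=2 data="FCdtc" -> buffer=??FCdtc????? -> prefix_len=0
Fragment 2: offset=0 data="ni" -> buffer=niFCdtc????? -> prefix_len=7
Fragment 3: offset=9 data="Fwr" -> buffer=niFCdtc??Fwr -> prefix_len=7
Fragment 4: offset=7 data="vE" -> buffer=niFCdtcvEFwr -> prefix_len=12

Answer: 0 7 7 12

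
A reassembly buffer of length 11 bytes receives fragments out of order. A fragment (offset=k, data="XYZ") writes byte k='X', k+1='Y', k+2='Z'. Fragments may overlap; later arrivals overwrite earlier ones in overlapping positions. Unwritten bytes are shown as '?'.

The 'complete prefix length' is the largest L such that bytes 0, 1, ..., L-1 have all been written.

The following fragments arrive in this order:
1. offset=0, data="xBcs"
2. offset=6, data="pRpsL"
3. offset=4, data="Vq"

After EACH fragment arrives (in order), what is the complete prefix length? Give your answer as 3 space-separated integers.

Fragment 1: offset=0 data="xBcs" -> buffer=xBcs??????? -> prefix_len=4
Fragment 2: offset=6 data="pRpsL" -> buffer=xBcs??pRpsL -> prefix_len=4
Fragment 3: offset=4 data="Vq" -> buffer=xBcsVqpRpsL -> prefix_len=11

Answer: 4 4 11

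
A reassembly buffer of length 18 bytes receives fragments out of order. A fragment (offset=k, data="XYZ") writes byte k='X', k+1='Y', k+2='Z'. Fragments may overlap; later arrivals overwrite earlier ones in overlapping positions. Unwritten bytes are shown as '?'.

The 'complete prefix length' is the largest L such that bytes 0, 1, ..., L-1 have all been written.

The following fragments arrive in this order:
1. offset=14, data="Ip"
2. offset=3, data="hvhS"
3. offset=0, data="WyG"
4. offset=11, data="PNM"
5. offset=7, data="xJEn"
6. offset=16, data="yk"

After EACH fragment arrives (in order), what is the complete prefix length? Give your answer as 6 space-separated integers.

Answer: 0 0 7 7 16 18

Derivation:
Fragment 1: offset=14 data="Ip" -> buffer=??????????????Ip?? -> prefix_len=0
Fragment 2: offset=3 data="hvhS" -> buffer=???hvhS???????Ip?? -> prefix_len=0
Fragment 3: offset=0 data="WyG" -> buffer=WyGhvhS???????Ip?? -> prefix_len=7
Fragment 4: offset=11 data="PNM" -> buffer=WyGhvhS????PNMIp?? -> prefix_len=7
Fragment 5: offset=7 data="xJEn" -> buffer=WyGhvhSxJEnPNMIp?? -> prefix_len=16
Fragment 6: offset=16 data="yk" -> buffer=WyGhvhSxJEnPNMIpyk -> prefix_len=18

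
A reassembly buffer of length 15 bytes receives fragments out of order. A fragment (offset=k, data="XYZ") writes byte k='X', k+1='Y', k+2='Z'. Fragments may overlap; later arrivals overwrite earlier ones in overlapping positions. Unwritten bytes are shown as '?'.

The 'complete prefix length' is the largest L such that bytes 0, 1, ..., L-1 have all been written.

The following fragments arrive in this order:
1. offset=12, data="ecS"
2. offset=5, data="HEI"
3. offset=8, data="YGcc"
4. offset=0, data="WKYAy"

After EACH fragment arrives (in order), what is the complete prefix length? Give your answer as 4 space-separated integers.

Answer: 0 0 0 15

Derivation:
Fragment 1: offset=12 data="ecS" -> buffer=????????????ecS -> prefix_len=0
Fragment 2: offset=5 data="HEI" -> buffer=?????HEI????ecS -> prefix_len=0
Fragment 3: offset=8 data="YGcc" -> buffer=?????HEIYGccecS -> prefix_len=0
Fragment 4: offset=0 data="WKYAy" -> buffer=WKYAyHEIYGccecS -> prefix_len=15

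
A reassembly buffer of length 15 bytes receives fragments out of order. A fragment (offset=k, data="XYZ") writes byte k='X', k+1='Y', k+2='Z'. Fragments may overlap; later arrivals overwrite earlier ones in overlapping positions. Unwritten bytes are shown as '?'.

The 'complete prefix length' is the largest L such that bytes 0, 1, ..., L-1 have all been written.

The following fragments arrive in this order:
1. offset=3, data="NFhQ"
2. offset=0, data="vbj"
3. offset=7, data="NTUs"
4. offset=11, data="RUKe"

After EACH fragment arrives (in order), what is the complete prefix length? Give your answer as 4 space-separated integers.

Fragment 1: offset=3 data="NFhQ" -> buffer=???NFhQ???????? -> prefix_len=0
Fragment 2: offset=0 data="vbj" -> buffer=vbjNFhQ???????? -> prefix_len=7
Fragment 3: offset=7 data="NTUs" -> buffer=vbjNFhQNTUs???? -> prefix_len=11
Fragment 4: offset=11 data="RUKe" -> buffer=vbjNFhQNTUsRUKe -> prefix_len=15

Answer: 0 7 11 15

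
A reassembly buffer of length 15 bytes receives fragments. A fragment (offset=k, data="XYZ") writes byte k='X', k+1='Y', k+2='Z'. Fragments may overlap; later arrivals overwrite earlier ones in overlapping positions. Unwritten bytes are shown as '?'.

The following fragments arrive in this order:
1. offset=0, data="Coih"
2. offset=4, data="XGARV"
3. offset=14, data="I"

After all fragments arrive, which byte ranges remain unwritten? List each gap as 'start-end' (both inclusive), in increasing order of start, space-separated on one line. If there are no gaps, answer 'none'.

Answer: 9-13

Derivation:
Fragment 1: offset=0 len=4
Fragment 2: offset=4 len=5
Fragment 3: offset=14 len=1
Gaps: 9-13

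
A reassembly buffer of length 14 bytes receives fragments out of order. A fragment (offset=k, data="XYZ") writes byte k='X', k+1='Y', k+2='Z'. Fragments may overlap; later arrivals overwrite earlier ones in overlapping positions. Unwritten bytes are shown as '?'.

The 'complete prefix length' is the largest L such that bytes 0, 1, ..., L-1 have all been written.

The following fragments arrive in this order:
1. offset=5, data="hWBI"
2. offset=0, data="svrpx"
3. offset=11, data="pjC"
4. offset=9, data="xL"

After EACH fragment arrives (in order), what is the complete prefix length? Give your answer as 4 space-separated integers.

Fragment 1: offset=5 data="hWBI" -> buffer=?????hWBI????? -> prefix_len=0
Fragment 2: offset=0 data="svrpx" -> buffer=svrpxhWBI????? -> prefix_len=9
Fragment 3: offset=11 data="pjC" -> buffer=svrpxhWBI??pjC -> prefix_len=9
Fragment 4: offset=9 data="xL" -> buffer=svrpxhWBIxLpjC -> prefix_len=14

Answer: 0 9 9 14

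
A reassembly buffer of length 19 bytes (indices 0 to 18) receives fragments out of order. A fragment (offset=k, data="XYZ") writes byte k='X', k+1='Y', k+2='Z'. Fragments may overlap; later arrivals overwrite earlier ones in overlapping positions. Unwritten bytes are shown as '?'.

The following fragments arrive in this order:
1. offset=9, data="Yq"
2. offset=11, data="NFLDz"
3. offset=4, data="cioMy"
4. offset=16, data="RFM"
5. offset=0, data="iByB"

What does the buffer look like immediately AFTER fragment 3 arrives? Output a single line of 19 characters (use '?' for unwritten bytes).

Fragment 1: offset=9 data="Yq" -> buffer=?????????Yq????????
Fragment 2: offset=11 data="NFLDz" -> buffer=?????????YqNFLDz???
Fragment 3: offset=4 data="cioMy" -> buffer=????cioMyYqNFLDz???

Answer: ????cioMyYqNFLDz???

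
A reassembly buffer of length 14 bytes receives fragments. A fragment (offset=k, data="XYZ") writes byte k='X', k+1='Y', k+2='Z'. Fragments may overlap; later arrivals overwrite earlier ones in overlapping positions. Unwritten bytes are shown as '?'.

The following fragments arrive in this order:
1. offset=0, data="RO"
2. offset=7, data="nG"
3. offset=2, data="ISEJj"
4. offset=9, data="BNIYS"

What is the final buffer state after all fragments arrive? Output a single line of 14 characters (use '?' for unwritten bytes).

Fragment 1: offset=0 data="RO" -> buffer=RO????????????
Fragment 2: offset=7 data="nG" -> buffer=RO?????nG?????
Fragment 3: offset=2 data="ISEJj" -> buffer=ROISEJjnG?????
Fragment 4: offset=9 data="BNIYS" -> buffer=ROISEJjnGBNIYS

Answer: ROISEJjnGBNIYS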